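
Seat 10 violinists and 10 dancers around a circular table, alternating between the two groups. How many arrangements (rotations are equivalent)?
Fix one of the violinists: (10-1)! ways for the remaining violinists, × 10! ways for the dancers = 362880 × 3628800 = 1316818944000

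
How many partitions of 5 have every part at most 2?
Let r_j(i) = number of partitions of i into parts ≤ j, for i = 0..5. r_1(i) = 1 for all i; r_j(i) = r_{j-1}(i) + r_j(i-j). Rows j = 2..2: ≤2: 1 1 2 2 3 3. r_2(5) = 3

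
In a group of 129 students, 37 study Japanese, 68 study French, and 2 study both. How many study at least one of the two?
|A∪B| = |A| + |B| - |A∩B| = 37 + 68 - 2 = 103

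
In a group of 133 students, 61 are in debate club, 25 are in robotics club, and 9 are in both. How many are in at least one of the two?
|A∪B| = |A| + |B| - |A∩B| = 61 + 25 - 9 = 77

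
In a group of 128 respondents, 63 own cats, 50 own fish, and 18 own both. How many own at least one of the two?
|A∪B| = |A| + |B| - |A∩B| = 63 + 50 - 18 = 95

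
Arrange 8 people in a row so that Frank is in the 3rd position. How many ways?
Fix one position: (8-1)! = 5040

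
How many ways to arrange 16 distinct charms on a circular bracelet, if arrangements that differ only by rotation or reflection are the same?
(16-1)!/2 = 1307674368000/2 = 653837184000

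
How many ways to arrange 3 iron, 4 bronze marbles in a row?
7! / (3! × 4!) = 35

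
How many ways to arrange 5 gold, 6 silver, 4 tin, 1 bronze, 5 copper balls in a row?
21! / (5! × 6! × 4! × 1! × 5!) = 205323037920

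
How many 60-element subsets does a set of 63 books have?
C(63,60) = 63!/(60!×3!) = 39711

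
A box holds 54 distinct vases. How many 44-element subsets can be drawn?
C(54,44) = 54!/(44!×10!) = 23930713170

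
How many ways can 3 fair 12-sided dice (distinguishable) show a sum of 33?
Coefficient of x^33 in (x + x² + ... + x^12)^3. By inclusion-exclusion on dice exceeding 12: Σ_j (-1)^j C(3,j)·C(33-1-12j, 2) = C(3,0)·C(32,2) - C(3,1)·C(20,2) + C(3,2)·C(8,2) = 1·496 - 3·190 + 3·28 = 10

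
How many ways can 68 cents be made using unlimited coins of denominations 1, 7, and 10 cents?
Coefficient of x^68 in 1/(1-x^1) · 1/(1-x^7) · 1/(1-x^10). Case on j = number of 10-cent coins (j = 0..6); remainder r = 68 - 10j is made from {1,7} in ⌊r/7⌋+1 ways. r = 68, 58, 48, 38, 28, 18, 8 → 10 + 9 + 7 + 6 + 5 + 3 + 2 = 42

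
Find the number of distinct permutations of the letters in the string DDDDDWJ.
7! / (1! × 5! × 1!) = 42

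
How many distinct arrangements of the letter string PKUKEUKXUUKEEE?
14! / (1! × 4! × 4! × 4! × 1!) = 6306300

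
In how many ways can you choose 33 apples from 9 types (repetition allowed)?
C(33+9-1, 9-1) = C(41, 8) = 95548245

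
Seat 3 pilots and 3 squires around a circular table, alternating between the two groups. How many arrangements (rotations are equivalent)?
Fix one of the pilots: (3-1)! ways for the remaining pilots, × 3! ways for the squires = 2 × 6 = 12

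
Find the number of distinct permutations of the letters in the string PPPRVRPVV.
9! / (2! × 4! × 3!) = 1260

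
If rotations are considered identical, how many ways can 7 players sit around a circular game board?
Circular: fix one position, arrange the rest. (7-1)! = 720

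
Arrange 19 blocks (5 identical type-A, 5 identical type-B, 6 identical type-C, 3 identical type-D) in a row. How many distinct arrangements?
19! / (5! × 5! × 6! × 3!) = 1955457504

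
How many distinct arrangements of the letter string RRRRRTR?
7! / (6! × 1!) = 7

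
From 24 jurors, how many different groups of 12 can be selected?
C(24,12) = 24!/(12!×12!) = 2704156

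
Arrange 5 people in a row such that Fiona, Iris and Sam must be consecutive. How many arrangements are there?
Treat the 3 as one block: (5-3+1)! × 3! = 6 × 6 = 36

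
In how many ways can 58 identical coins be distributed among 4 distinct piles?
C(58+4-1, 4-1) = C(61, 3) = 35990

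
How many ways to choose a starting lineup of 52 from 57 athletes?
C(57,52) = 57!/(52!×5!) = 4187106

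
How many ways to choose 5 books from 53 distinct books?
C(53,5) = 53!/(5!×48!) = 2869685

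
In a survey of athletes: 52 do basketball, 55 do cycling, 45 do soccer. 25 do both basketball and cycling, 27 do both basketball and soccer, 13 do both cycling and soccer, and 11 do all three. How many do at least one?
|A∪B∪C| = 52+55+45-25-27-13+11 = 98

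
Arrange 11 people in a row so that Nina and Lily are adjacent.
Treat as block: (11-1)! × 2! = 3628800 × 2 = 7257600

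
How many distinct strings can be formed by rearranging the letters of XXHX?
4! / (1! × 3!) = 4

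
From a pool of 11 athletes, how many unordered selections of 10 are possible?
C(11,10) = 11!/(10!×1!) = 11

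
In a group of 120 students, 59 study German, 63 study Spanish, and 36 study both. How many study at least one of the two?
|A∪B| = |A| + |B| - |A∩B| = 59 + 63 - 36 = 86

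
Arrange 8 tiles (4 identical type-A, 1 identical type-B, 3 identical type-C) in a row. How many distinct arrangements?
8! / (4! × 1! × 3!) = 280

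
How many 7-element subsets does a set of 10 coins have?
C(10,7) = 10!/(7!×3!) = 120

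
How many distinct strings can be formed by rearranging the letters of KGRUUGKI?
8! / (1! × 2! × 1! × 2! × 2!) = 5040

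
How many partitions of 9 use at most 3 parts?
By conjugation, equals partitions of 9 into parts ≤ 3. Let r_j(i) = number of partitions of i into parts ≤ j, for i = 0..9. r_1(i) = 1 for all i; r_j(i) = r_{j-1}(i) + r_j(i-j). Rows j = 2..3: ≤2: 1 1 2 2 3 3 4 4 5 5; ≤3: 1 1 2 3 4 5 7 8 10 12. r_3(9) = 12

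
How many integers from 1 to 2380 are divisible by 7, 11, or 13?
⌊2380/7⌋+⌊2380/11⌋+⌊2380/13⌋ - ⌊2380/77⌋-⌊2380/91⌋-⌊2380/143⌋ + ⌊2380/1001⌋ = 340+216+183 - 30-26-16 + 2 = 669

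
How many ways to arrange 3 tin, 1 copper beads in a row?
4! / (3! × 1!) = 4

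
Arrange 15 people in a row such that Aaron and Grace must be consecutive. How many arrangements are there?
Treat the 2 as one block: (15-2+1)! × 2! = 87178291200 × 2 = 174356582400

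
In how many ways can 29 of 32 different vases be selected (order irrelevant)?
C(32,29) = 32!/(29!×3!) = 4960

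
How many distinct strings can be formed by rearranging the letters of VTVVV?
5! / (1! × 4!) = 5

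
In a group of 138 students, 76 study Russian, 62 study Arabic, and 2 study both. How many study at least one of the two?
|A∪B| = |A| + |B| - |A∩B| = 76 + 62 - 2 = 136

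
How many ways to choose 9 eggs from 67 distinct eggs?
C(67,9) = 67!/(9!×58!) = 42757703560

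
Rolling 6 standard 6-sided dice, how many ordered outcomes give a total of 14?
Coefficient of x^14 in (x + x² + ... + x^6)^6. By inclusion-exclusion on dice exceeding 6: Σ_j (-1)^j C(6,j)·C(14-1-6j, 5) = C(6,0)·C(13,5) - C(6,1)·C(7,5) = 1·1287 - 6·21 = 1161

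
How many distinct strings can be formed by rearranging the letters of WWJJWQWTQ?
9! / (4! × 1! × 2! × 2!) = 3780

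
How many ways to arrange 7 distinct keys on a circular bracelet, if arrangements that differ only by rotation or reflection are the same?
(7-1)!/2 = 720/2 = 360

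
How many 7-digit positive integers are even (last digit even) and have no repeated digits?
Last∈{0,2,4,6,8}. Last=0: 60480. Last nonzero: 4×8×P(8,5) = 215040. Total = 275520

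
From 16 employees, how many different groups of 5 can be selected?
C(16,5) = 16!/(5!×11!) = 4368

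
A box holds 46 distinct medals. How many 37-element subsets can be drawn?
C(46,37) = 46!/(37!×9!) = 1101716330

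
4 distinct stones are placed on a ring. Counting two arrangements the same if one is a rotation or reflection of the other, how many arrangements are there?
(4-1)!/2 = 6/2 = 3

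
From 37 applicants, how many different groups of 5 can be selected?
C(37,5) = 37!/(5!×32!) = 435897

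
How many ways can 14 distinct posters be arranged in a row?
14! = 87178291200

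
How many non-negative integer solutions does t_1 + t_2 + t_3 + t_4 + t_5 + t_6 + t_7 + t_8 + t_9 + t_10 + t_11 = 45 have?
C(45+11-1, 11-1) = C(55, 10) = 29248649430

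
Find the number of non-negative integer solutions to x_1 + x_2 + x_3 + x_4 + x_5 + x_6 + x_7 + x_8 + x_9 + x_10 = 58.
C(58+10-1, 10-1) = C(67, 9) = 42757703560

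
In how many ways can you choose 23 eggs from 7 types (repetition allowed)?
C(23+7-1, 7-1) = C(29, 6) = 475020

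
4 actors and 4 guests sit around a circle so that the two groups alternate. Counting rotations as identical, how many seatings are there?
Fix one of the actors: (4-1)! ways for the remaining actors, × 4! ways for the guests = 6 × 24 = 144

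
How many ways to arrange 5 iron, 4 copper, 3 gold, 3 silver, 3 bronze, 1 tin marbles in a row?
19! / (5! × 4! × 3! × 3! × 3! × 1!) = 195545750400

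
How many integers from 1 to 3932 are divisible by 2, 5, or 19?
⌊3932/2⌋+⌊3932/5⌋+⌊3932/19⌋ - ⌊3932/10⌋-⌊3932/38⌋-⌊3932/95⌋ + ⌊3932/190⌋ = 1966+786+206 - 393-103-41 + 20 = 2441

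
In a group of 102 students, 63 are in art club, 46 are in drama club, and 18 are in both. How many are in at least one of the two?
|A∪B| = |A| + |B| - |A∩B| = 63 + 46 - 18 = 91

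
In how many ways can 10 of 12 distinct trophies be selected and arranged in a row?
P(12,10) = 12!/(12-10)! = 239500800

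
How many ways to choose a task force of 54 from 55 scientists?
C(55,54) = 55!/(54!×1!) = 55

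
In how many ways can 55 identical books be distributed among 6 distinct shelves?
C(55+6-1, 6-1) = C(60, 5) = 5461512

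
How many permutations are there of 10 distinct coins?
10! = 3628800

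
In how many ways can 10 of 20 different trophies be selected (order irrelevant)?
C(20,10) = 20!/(10!×10!) = 184756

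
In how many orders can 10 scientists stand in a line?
10! = 3628800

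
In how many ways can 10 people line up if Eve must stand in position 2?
Fix one position: (10-1)! = 362880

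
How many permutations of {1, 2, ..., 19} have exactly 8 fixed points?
Choose the 8 fixed points C(19,8) = 75582, derange the rest: !11 = Σ_{j=0}^{11} (-1)^j·11!/j! = 39916800 - 39916800 + 19958400 - 6652800 + 1663200 - 332640 + 55440 - 7920 + 990 - 110 + 11 - 1 = 14684570. Product = 75582 × 14684570 = 1109889169740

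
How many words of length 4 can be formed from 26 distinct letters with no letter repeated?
P(26,4) = 26!/(26-4)! = 358800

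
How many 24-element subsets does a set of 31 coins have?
C(31,24) = 31!/(24!×7!) = 2629575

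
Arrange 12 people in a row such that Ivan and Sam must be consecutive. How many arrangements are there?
Treat the 2 as one block: (12-2+1)! × 2! = 39916800 × 2 = 79833600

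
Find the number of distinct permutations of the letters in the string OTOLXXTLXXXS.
12! / (1! × 5! × 2! × 2! × 2!) = 498960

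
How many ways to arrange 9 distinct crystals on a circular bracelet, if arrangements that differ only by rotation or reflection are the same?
(9-1)!/2 = 40320/2 = 20160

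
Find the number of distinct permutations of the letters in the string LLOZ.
4! / (1! × 1! × 2!) = 12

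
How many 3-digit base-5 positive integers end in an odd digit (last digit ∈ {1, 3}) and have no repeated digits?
Last∈{1,3}. Last=0: 0. Last nonzero: 2×3×P(3,1) = 18. Total = 18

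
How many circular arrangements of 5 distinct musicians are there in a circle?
Circular: fix one position, arrange the rest. (5-1)! = 24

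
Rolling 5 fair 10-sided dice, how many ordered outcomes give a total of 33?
Coefficient of x^33 in (x + x² + ... + x^10)^5. By inclusion-exclusion on dice exceeding 10: Σ_j (-1)^j C(5,j)·C(33-1-10j, 4) = C(5,0)·C(32,4) - C(5,1)·C(22,4) + C(5,2)·C(12,4) = 1·35960 - 5·7315 + 10·495 = 4335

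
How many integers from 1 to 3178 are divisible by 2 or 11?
⌊3178/2⌋ + ⌊3178/11⌋ - ⌊3178/22⌋ = 1589 + 288 - 144 = 1733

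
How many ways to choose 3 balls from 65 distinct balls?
C(65,3) = 65!/(3!×62!) = 43680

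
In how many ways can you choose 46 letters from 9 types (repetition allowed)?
C(46+9-1, 9-1) = C(54, 8) = 1040465790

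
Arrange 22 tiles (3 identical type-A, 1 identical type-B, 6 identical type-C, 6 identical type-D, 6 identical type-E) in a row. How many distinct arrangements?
22! / (3! × 1! × 6! × 6! × 6!) = 501900759360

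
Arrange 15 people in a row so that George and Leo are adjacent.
Treat as block: (15-1)! × 2! = 87178291200 × 2 = 174356582400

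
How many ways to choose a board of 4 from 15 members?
C(15,4) = 15!/(4!×11!) = 1365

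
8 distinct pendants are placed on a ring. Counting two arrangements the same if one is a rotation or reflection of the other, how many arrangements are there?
(8-1)!/2 = 5040/2 = 2520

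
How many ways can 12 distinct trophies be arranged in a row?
12! = 479001600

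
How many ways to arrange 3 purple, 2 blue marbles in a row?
5! / (3! × 2!) = 10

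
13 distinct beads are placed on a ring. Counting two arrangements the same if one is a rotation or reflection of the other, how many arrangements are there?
(13-1)!/2 = 479001600/2 = 239500800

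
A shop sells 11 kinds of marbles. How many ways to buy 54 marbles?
C(54+11-1, 11-1) = C(64, 10) = 151473214816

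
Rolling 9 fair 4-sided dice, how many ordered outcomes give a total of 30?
Coefficient of x^30 in (x + x² + ... + x^4)^9. By inclusion-exclusion on dice exceeding 4: Σ_j (-1)^j C(9,j)·C(30-1-4j, 8) = C(9,0)·C(29,8) - C(9,1)·C(25,8) + C(9,2)·C(21,8) - C(9,3)·C(17,8) + C(9,4)·C(13,8) - C(9,5)·C(9,8) = 1·4292145 - 9·1081575 + 36·203490 - 84·24310 + 126·1287 - 126·9 = 2598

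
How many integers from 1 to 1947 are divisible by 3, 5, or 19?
⌊1947/3⌋+⌊1947/5⌋+⌊1947/19⌋ - ⌊1947/15⌋-⌊1947/57⌋-⌊1947/95⌋ + ⌊1947/285⌋ = 649+389+102 - 129-34-20 + 6 = 963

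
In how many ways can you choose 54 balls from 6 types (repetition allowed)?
C(54+6-1, 6-1) = C(59, 5) = 5006386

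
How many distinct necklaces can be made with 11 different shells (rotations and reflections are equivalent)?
(11-1)!/2 = 3628800/2 = 1814400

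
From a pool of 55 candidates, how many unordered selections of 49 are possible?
C(55,49) = 55!/(49!×6!) = 28989675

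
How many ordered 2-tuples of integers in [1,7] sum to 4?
Coefficient of x^4 in (x + x² + ... + x^7)^2. By inclusion-exclusion on dice exceeding 7: Σ_j (-1)^j C(2,j)·C(4-1-7j, 1) = C(2,0)·C(3,1) = 1·3 = 3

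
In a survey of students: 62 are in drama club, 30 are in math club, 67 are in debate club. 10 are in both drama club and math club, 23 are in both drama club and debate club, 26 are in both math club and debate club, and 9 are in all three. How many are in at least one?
|A∪B∪C| = 62+30+67-10-23-26+9 = 109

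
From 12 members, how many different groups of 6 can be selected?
C(12,6) = 12!/(6!×6!) = 924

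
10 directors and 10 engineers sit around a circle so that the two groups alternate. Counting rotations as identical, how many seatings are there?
Fix one of the directors: (10-1)! ways for the remaining directors, × 10! ways for the engineers = 362880 × 3628800 = 1316818944000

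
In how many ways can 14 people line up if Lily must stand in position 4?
Fix one position: (14-1)! = 6227020800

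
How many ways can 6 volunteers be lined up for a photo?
6! = 720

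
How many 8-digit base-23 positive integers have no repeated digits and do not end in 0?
Last digit: 22 nonzero choices. First digit: 21 (nonzero, ≠last). Middle 6: P(21,6) = 39070080. Total = 18050376960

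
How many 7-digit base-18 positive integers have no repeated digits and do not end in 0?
Last digit: 17 nonzero choices. First digit: 16 (nonzero, ≠last). Middle 5: P(16,5) = 524160. Total = 142571520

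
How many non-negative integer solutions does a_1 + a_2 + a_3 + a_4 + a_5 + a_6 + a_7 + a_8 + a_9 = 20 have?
C(20+9-1, 9-1) = C(28, 8) = 3108105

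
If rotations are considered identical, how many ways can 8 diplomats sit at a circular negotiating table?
Circular: fix one position, arrange the rest. (8-1)! = 5040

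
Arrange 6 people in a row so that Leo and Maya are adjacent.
Treat as block: (6-1)! × 2! = 120 × 2 = 240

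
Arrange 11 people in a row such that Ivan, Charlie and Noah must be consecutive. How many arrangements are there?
Treat the 3 as one block: (11-3+1)! × 3! = 362880 × 6 = 2177280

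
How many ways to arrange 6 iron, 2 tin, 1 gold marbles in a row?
9! / (6! × 2! × 1!) = 252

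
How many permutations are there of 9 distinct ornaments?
9! = 362880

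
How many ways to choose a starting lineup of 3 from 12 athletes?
C(12,3) = 12!/(3!×9!) = 220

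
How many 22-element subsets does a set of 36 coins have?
C(36,22) = 36!/(22!×14!) = 3796297200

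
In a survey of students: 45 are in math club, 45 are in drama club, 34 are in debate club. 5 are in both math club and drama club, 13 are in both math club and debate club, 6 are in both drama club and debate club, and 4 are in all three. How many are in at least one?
|A∪B∪C| = 45+45+34-5-13-6+4 = 104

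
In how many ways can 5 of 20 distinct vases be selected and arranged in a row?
P(20,5) = 20!/(20-5)! = 1860480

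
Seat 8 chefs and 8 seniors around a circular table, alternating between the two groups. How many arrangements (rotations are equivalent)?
Fix one of the chefs: (8-1)! ways for the remaining chefs, × 8! ways for the seniors = 5040 × 40320 = 203212800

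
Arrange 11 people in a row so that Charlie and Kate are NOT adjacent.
Total - adjacent = 11! - (11-1)!×2 = 39916800 - 7257600 = 32659200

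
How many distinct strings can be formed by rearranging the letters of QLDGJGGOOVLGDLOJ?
16! / (1! × 2! × 4! × 3! × 3! × 2! × 1!) = 6054048000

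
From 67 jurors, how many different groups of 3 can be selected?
C(67,3) = 67!/(3!×64!) = 47905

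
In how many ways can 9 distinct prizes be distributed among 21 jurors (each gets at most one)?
P(21,9) = 21!/(21-9)! = 106661318400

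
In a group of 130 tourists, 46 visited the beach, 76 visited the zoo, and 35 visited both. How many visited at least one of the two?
|A∪B| = |A| + |B| - |A∩B| = 46 + 76 - 35 = 87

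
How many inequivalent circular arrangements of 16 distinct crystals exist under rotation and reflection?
(16-1)!/2 = 1307674368000/2 = 653837184000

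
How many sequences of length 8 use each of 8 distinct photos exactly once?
8! = 40320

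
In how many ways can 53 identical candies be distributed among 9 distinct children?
C(53+9-1, 9-1) = C(61, 8) = 2944827765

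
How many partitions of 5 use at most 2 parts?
By conjugation, equals partitions of 5 into parts ≤ 2. Let r_j(i) = number of partitions of i into parts ≤ j, for i = 0..5. r_1(i) = 1 for all i; r_j(i) = r_{j-1}(i) + r_j(i-j). Rows j = 2..2: ≤2: 1 1 2 2 3 3. r_2(5) = 3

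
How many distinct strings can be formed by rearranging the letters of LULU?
4! / (2! × 2!) = 6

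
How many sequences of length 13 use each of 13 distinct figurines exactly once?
13! = 6227020800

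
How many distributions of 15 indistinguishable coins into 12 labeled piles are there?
C(15+12-1, 12-1) = C(26, 11) = 7726160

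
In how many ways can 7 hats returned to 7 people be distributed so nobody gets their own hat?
!7 = Σ_{j=0}^{7} (-1)^j·7!/j! = 5040 - 5040 + 2520 - 840 + 210 - 42 + 7 - 1 = 1854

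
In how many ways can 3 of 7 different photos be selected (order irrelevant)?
C(7,3) = 7!/(3!×4!) = 35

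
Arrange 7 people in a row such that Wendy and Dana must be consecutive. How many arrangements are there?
Treat the 2 as one block: (7-2+1)! × 2! = 720 × 2 = 1440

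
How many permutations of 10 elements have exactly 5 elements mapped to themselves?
Choose the 5 fixed points C(10,5) = 252, derange the rest: !5 = Σ_{j=0}^{5} (-1)^j·5!/j! = 120 - 120 + 60 - 20 + 5 - 1 = 44. Product = 252 × 44 = 11088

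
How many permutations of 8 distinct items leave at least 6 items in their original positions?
Exactly j fixed points: C(8,j)·!(8-j); sum over j ≥ 6 (derangement numbers via !m = (m-1)·(!(m-1) + !(m-2)): !0..!2 = 1, 0, 1). Σ_{j=6}^{8} C(8,j)·!(8-j) = C(8,6)·!2 + C(8,7)·!1 + C(8,8)·!0 = 28·1 + 8·0 + 1·1 = 29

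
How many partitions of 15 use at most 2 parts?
By conjugation, equals partitions of 15 into parts ≤ 2. Let r_j(i) = number of partitions of i into parts ≤ j, for i = 0..15. r_1(i) = 1 for all i; r_j(i) = r_{j-1}(i) + r_j(i-j). Rows j = 2..2: ≤2: 1 1 2 2 3 3 4 4 5 5 6 6 7 7 8 8. r_2(15) = 8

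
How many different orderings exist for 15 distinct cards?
15! = 1307674368000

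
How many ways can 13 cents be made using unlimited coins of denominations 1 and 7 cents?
Coefficient of x^13 in 1/(1-x^1) · 1/(1-x^7). Use j coins of 7 for j = 0..⌊13/7⌋ = 1, the rest in 1s: 1 + 1 = 2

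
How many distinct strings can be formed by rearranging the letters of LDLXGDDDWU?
10! / (1! × 2! × 1! × 1! × 1! × 4!) = 75600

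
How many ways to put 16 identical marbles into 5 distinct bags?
C(16+5-1, 5-1) = C(20, 4) = 4845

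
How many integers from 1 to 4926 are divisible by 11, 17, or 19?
⌊4926/11⌋+⌊4926/17⌋+⌊4926/19⌋ - ⌊4926/187⌋-⌊4926/209⌋-⌊4926/323⌋ + ⌊4926/3553⌋ = 447+289+259 - 26-23-15 + 1 = 932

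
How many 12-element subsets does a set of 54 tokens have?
C(54,12) = 54!/(12!×42!) = 343006888770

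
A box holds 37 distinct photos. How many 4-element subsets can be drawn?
C(37,4) = 37!/(4!×33!) = 66045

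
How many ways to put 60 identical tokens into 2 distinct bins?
C(60+2-1, 2-1) = C(61, 1) = 61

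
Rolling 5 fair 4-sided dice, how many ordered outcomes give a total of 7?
Coefficient of x^7 in (x + x² + ... + x^4)^5. By inclusion-exclusion on dice exceeding 4: Σ_j (-1)^j C(5,j)·C(7-1-4j, 4) = C(5,0)·C(6,4) = 1·15 = 15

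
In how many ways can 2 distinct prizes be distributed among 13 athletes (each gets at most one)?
P(13,2) = 13!/(13-2)! = 156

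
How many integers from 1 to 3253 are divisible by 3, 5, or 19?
⌊3253/3⌋+⌊3253/5⌋+⌊3253/19⌋ - ⌊3253/15⌋-⌊3253/57⌋-⌊3253/95⌋ + ⌊3253/285⌋ = 1084+650+171 - 216-57-34 + 11 = 1609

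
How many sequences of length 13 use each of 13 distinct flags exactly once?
13! = 6227020800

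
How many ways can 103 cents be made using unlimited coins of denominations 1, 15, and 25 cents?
Coefficient of x^103 in 1/(1-x^1) · 1/(1-x^15) · 1/(1-x^25). Case on j = number of 25-cent coins (j = 0..4); remainder r = 103 - 25j is made from {1,15} in ⌊r/15⌋+1 ways. r = 103, 78, 53, 28, 3 → 7 + 6 + 4 + 2 + 1 = 20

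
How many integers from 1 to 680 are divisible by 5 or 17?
⌊680/5⌋ + ⌊680/17⌋ - ⌊680/85⌋ = 136 + 40 - 8 = 168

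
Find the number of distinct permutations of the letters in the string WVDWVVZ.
7! / (2! × 1! × 1! × 3!) = 420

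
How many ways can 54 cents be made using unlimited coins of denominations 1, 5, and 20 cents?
Coefficient of x^54 in 1/(1-x^1) · 1/(1-x^5) · 1/(1-x^20). Case on j = number of 20-cent coins (j = 0..2); remainder r = 54 - 20j is made from {1,5} in ⌊r/5⌋+1 ways. r = 54, 34, 14 → 11 + 7 + 3 = 21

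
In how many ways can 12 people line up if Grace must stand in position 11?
Fix one position: (12-1)! = 39916800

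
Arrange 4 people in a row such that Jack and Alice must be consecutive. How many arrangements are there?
Treat the 2 as one block: (4-2+1)! × 2! = 6 × 2 = 12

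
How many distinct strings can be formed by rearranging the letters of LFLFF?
5! / (3! × 2!) = 10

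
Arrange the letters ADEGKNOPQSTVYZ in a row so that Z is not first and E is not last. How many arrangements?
By inclusion-exclusion: 14! - 2×(14-1)! + (14-2)! = 87178291200 - 12454041600 + 479001600 = 75203251200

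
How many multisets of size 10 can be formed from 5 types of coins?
C(10+5-1, 5-1) = C(14, 4) = 1001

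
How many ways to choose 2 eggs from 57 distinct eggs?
C(57,2) = 57!/(2!×55!) = 1596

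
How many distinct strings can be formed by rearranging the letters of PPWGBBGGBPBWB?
13! / (5! × 3! × 3! × 2!) = 720720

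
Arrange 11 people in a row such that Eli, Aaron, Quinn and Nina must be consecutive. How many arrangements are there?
Treat the 4 as one block: (11-4+1)! × 4! = 40320 × 24 = 967680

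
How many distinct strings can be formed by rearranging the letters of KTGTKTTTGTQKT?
13! / (3! × 7! × 1! × 2!) = 102960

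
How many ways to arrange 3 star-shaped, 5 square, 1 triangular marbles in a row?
9! / (3! × 5! × 1!) = 504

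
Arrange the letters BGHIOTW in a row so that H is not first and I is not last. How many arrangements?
By inclusion-exclusion: 7! - 2×(7-1)! + (7-2)! = 5040 - 1440 + 120 = 3720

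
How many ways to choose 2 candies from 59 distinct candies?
C(59,2) = 59!/(2!×57!) = 1711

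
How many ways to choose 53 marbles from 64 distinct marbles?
C(64,53) = 64!/(53!×11!) = 743595781824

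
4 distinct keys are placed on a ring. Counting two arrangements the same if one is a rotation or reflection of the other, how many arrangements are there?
(4-1)!/2 = 6/2 = 3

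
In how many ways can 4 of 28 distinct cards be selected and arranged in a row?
P(28,4) = 28!/(28-4)! = 491400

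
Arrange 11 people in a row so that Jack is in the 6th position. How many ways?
Fix one position: (11-1)! = 3628800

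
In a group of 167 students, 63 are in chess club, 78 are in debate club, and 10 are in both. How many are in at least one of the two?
|A∪B| = |A| + |B| - |A∩B| = 63 + 78 - 10 = 131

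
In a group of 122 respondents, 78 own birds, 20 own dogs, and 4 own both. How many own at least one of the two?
|A∪B| = |A| + |B| - |A∩B| = 78 + 20 - 4 = 94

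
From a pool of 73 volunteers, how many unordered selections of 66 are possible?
C(73,66) = 73!/(66!×7!) = 1629348612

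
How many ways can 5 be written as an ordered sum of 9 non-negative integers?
C(5+9-1, 9-1) = C(13, 8) = 1287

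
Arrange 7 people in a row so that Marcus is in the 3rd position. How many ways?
Fix one position: (7-1)! = 720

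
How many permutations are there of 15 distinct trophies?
15! = 1307674368000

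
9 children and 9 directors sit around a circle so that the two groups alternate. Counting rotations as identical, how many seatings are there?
Fix one of the children: (9-1)! ways for the remaining children, × 9! ways for the directors = 40320 × 362880 = 14631321600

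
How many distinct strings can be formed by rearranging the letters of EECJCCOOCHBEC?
13! / (1! × 2! × 1! × 3! × 5! × 1!) = 4324320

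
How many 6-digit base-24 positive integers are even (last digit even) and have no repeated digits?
Last∈{0,2,4,6,8,10,12,14,16,18,20,22}. Last=0: 4037880. Last nonzero: 11×22×P(22,4) = 42485520. Total = 46523400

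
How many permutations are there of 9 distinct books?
9! = 362880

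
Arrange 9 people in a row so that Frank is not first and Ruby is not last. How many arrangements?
By inclusion-exclusion: 9! - 2×(9-1)! + (9-2)! = 362880 - 80640 + 5040 = 287280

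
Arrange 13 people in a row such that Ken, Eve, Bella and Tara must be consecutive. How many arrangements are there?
Treat the 4 as one block: (13-4+1)! × 4! = 3628800 × 24 = 87091200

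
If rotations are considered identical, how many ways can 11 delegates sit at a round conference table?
Circular: fix one position, arrange the rest. (11-1)! = 3628800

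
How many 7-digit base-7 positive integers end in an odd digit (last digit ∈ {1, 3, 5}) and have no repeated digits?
Last∈{1,3,5}. Last=0: 0. Last nonzero: 3×5×P(5,5) = 1800. Total = 1800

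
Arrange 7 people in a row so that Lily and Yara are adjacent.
Treat as block: (7-1)! × 2! = 720 × 2 = 1440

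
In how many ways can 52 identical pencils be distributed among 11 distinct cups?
C(52+11-1, 11-1) = C(62, 10) = 107518933731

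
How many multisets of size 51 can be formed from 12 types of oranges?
C(51+12-1, 12-1) = C(62, 11) = 508271323092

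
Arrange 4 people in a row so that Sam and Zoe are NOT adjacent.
Total - adjacent = 4! - (4-1)!×2 = 24 - 12 = 12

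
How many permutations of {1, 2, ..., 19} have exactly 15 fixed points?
Choose the 15 fixed points C(19,15) = 3876, derange the rest: !4 = Σ_{j=0}^{4} (-1)^j·4!/j! = 24 - 24 + 12 - 4 + 1 = 9. Product = 3876 × 9 = 34884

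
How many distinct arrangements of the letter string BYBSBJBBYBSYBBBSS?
17! / (3! × 9! × 1! × 4!) = 6806800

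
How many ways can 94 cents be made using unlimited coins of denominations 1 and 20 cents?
Coefficient of x^94 in 1/(1-x^1) · 1/(1-x^20). Use j coins of 20 for j = 0..⌊94/20⌋ = 4, the rest in 1s: 4 + 1 = 5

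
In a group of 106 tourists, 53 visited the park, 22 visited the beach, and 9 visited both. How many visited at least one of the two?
|A∪B| = |A| + |B| - |A∩B| = 53 + 22 - 9 = 66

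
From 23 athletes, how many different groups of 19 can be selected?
C(23,19) = 23!/(19!×4!) = 8855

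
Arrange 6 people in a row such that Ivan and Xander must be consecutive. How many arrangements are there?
Treat the 2 as one block: (6-2+1)! × 2! = 120 × 2 = 240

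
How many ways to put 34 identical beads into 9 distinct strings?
C(34+9-1, 9-1) = C(42, 8) = 118030185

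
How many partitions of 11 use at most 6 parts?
By conjugation, equals partitions of 11 into parts ≤ 6. Let r_j(i) = number of partitions of i into parts ≤ j, for i = 0..11. r_1(i) = 1 for all i; r_j(i) = r_{j-1}(i) + r_j(i-j). Rows j = 2..6: ≤2: 1 1 2 2 3 3 4 4 5 5 6 6; ≤3: 1 1 2 3 4 5 7 8 10 12 14 16; ≤4: 1 1 2 3 5 6 9 11 15 18 23 27; ≤5: 1 1 2 3 5 7 10 13 18 23 30 37; ≤6: 1 1 2 3 5 7 11 14 20 26 35 44. r_6(11) = 44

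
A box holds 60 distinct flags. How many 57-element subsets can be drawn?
C(60,57) = 60!/(57!×3!) = 34220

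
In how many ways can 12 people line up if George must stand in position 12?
Fix one position: (12-1)! = 39916800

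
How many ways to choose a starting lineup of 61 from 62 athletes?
C(62,61) = 62!/(61!×1!) = 62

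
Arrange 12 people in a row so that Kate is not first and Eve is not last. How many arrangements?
By inclusion-exclusion: 12! - 2×(12-1)! + (12-2)! = 479001600 - 79833600 + 3628800 = 402796800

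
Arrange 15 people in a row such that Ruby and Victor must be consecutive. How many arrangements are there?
Treat the 2 as one block: (15-2+1)! × 2! = 87178291200 × 2 = 174356582400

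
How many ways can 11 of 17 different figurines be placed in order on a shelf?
P(17,11) = 17!/(17-11)! = 494010316800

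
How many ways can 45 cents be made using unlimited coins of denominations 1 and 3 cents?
Coefficient of x^45 in 1/(1-x^1) · 1/(1-x^3). Use j coins of 3 for j = 0..⌊45/3⌋ = 15, the rest in 1s: 15 + 1 = 16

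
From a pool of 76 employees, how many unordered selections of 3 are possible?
C(76,3) = 76!/(3!×73!) = 70300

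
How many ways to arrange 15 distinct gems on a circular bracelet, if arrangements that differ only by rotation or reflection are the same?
(15-1)!/2 = 87178291200/2 = 43589145600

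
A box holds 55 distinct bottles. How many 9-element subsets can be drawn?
C(55,9) = 55!/(9!×46!) = 6358402050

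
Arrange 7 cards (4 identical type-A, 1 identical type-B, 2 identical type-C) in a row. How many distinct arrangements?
7! / (4! × 1! × 2!) = 105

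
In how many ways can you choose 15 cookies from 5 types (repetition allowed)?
C(15+5-1, 5-1) = C(19, 4) = 3876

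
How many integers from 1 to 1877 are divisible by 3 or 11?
⌊1877/3⌋ + ⌊1877/11⌋ - ⌊1877/33⌋ = 625 + 170 - 56 = 739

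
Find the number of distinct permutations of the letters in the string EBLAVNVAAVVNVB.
14! / (3! × 2! × 5! × 2! × 1! × 1!) = 30270240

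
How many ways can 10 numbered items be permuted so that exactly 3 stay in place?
Choose the 3 fixed points C(10,3) = 120, derange the rest: !7 = Σ_{j=0}^{7} (-1)^j·7!/j! = 5040 - 5040 + 2520 - 840 + 210 - 42 + 7 - 1 = 1854. Product = 120 × 1854 = 222480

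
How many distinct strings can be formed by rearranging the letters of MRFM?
4! / (1! × 2! × 1!) = 12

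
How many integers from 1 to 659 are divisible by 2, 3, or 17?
⌊659/2⌋+⌊659/3⌋+⌊659/17⌋ - ⌊659/6⌋-⌊659/34⌋-⌊659/51⌋ + ⌊659/102⌋ = 329+219+38 - 109-19-12 + 6 = 452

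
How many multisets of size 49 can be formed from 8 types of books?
C(49+8-1, 8-1) = C(56, 7) = 231917400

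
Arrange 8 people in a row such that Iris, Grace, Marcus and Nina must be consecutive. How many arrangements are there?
Treat the 4 as one block: (8-4+1)! × 4! = 120 × 24 = 2880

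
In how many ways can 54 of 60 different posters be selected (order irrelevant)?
C(60,54) = 60!/(54!×6!) = 50063860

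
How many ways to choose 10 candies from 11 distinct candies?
C(11,10) = 11!/(10!×1!) = 11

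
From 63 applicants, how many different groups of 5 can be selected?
C(63,5) = 63!/(5!×58!) = 7028847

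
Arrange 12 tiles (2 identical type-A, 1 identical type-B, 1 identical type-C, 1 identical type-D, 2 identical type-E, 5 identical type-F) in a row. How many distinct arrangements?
12! / (2! × 1! × 1! × 1! × 2! × 5!) = 997920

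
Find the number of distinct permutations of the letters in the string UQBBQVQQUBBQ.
12! / (4! × 2! × 1! × 5!) = 83160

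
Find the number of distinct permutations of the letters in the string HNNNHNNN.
8! / (6! × 2!) = 28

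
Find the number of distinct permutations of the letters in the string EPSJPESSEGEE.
12! / (5! × 1! × 1! × 2! × 3!) = 332640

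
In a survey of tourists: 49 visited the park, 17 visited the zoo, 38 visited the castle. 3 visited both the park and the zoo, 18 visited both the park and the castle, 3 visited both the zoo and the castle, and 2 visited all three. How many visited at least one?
|A∪B∪C| = 49+17+38-3-18-3+2 = 82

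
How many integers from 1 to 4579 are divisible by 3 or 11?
⌊4579/3⌋ + ⌊4579/11⌋ - ⌊4579/33⌋ = 1526 + 416 - 138 = 1804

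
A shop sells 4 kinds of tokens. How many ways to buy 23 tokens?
C(23+4-1, 4-1) = C(26, 3) = 2600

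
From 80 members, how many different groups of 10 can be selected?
C(80,10) = 80!/(10!×70!) = 1646492110120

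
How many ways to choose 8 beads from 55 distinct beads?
C(55,8) = 55!/(8!×47!) = 1217566350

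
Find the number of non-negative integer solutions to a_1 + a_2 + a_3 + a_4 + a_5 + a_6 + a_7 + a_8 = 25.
C(25+8-1, 8-1) = C(32, 7) = 3365856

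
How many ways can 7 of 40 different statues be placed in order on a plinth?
P(40,7) = 40!/(40-7)! = 93963542400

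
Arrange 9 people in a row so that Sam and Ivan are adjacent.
Treat as block: (9-1)! × 2! = 40320 × 2 = 80640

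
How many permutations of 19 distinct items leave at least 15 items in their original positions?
Exactly j fixed points: C(19,j)·!(19-j); sum over j ≥ 15 (derangement numbers via !m = (m-1)·(!(m-1) + !(m-2)): !0..!4 = 1, 0, 1, 2, 9). Σ_{j=15}^{19} C(19,j)·!(19-j) = C(19,15)·!4 + C(19,16)·!3 + C(19,17)·!2 + C(19,18)·!1 + C(19,19)·!0 = 3876·9 + 969·2 + 171·1 + 19·0 + 1·1 = 36994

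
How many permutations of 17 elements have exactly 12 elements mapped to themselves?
Choose the 12 fixed points C(17,12) = 6188, derange the rest: !5 = Σ_{j=0}^{5} (-1)^j·5!/j! = 120 - 120 + 60 - 20 + 5 - 1 = 44. Product = 6188 × 44 = 272272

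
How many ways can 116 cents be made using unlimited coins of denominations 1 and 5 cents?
Coefficient of x^116 in 1/(1-x^1) · 1/(1-x^5). Use j coins of 5 for j = 0..⌊116/5⌋ = 23, the rest in 1s: 23 + 1 = 24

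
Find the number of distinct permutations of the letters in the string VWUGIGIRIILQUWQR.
16! / (4! × 2! × 1! × 2! × 2! × 1! × 2! × 2!) = 27243216000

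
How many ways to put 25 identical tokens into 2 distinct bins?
C(25+2-1, 2-1) = C(26, 1) = 26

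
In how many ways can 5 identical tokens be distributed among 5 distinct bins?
C(5+5-1, 5-1) = C(9, 4) = 126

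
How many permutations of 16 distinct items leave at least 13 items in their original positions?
Exactly j fixed points: C(16,j)·!(16-j); sum over j ≥ 13 (derangement numbers via !m = (m-1)·(!(m-1) + !(m-2)): !0..!3 = 1, 0, 1, 2). Σ_{j=13}^{16} C(16,j)·!(16-j) = C(16,13)·!3 + C(16,14)·!2 + C(16,15)·!1 + C(16,16)·!0 = 560·2 + 120·1 + 16·0 + 1·1 = 1241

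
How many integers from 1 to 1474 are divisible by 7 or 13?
⌊1474/7⌋ + ⌊1474/13⌋ - ⌊1474/91⌋ = 210 + 113 - 16 = 307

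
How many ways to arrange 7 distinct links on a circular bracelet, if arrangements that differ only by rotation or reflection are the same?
(7-1)!/2 = 720/2 = 360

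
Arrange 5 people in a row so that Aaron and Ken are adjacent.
Treat as block: (5-1)! × 2! = 24 × 2 = 48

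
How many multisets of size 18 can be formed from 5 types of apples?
C(18+5-1, 5-1) = C(22, 4) = 7315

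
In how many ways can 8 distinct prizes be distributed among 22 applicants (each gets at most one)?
P(22,8) = 22!/(22-8)! = 12893126400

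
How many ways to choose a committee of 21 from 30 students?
C(30,21) = 30!/(21!×9!) = 14307150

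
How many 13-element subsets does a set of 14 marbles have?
C(14,13) = 14!/(13!×1!) = 14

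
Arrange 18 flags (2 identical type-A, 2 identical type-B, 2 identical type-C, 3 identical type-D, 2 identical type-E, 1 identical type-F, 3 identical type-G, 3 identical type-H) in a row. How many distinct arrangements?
18! / (2! × 2! × 2! × 3! × 2! × 1! × 3! × 3!) = 1852538688000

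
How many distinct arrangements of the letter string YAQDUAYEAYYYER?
14! / (1! × 1! × 2! × 1! × 5! × 3! × 1!) = 60540480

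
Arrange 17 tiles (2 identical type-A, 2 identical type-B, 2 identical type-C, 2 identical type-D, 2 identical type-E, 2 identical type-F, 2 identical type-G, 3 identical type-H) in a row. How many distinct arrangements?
17! / (2! × 2! × 2! × 2! × 2! × 2! × 2! × 3!) = 463134672000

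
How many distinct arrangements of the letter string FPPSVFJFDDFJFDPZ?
16! / (5! × 1! × 1! × 3! × 1! × 3! × 2!) = 2421619200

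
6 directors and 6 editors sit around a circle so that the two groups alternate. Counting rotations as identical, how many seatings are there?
Fix one of the directors: (6-1)! ways for the remaining directors, × 6! ways for the editors = 120 × 720 = 86400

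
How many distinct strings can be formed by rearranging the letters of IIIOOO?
6! / (3! × 3!) = 20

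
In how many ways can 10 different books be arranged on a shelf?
10! = 3628800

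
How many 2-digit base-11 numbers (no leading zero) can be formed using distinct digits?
First digit: 10 choices (nonzero). Then descending: 10 × 10 = 100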